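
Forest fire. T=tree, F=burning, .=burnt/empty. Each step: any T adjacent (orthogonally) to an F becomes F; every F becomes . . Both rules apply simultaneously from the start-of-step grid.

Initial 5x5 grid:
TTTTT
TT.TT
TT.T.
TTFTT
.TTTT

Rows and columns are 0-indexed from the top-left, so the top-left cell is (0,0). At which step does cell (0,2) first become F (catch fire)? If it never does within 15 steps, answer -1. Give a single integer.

Step 1: cell (0,2)='T' (+3 fires, +1 burnt)
Step 2: cell (0,2)='T' (+6 fires, +3 burnt)
Step 3: cell (0,2)='T' (+4 fires, +6 burnt)
Step 4: cell (0,2)='T' (+4 fires, +4 burnt)
Step 5: cell (0,2)='F' (+3 fires, +4 burnt)
  -> target ignites at step 5
Step 6: cell (0,2)='.' (+0 fires, +3 burnt)
  fire out at step 6

5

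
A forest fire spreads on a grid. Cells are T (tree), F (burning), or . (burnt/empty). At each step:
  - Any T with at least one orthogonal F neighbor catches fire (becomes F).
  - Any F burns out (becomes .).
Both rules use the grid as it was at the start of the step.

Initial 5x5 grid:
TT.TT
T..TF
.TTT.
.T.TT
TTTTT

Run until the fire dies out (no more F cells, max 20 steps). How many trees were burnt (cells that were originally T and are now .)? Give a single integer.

Answer: 14

Derivation:
Step 1: +2 fires, +1 burnt (F count now 2)
Step 2: +2 fires, +2 burnt (F count now 2)
Step 3: +2 fires, +2 burnt (F count now 2)
Step 4: +3 fires, +2 burnt (F count now 3)
Step 5: +3 fires, +3 burnt (F count now 3)
Step 6: +1 fires, +3 burnt (F count now 1)
Step 7: +1 fires, +1 burnt (F count now 1)
Step 8: +0 fires, +1 burnt (F count now 0)
Fire out after step 8
Initially T: 17, now '.': 22
Total burnt (originally-T cells now '.'): 14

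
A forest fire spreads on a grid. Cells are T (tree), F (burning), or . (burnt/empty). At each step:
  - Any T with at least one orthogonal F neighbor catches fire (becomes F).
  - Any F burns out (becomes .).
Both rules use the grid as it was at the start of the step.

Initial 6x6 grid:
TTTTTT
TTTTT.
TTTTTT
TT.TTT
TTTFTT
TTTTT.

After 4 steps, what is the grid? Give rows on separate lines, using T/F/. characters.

Step 1: 4 trees catch fire, 1 burn out
  TTTTTT
  TTTTT.
  TTTTTT
  TT.FTT
  TTF.FT
  TTTFT.
Step 2: 6 trees catch fire, 4 burn out
  TTTTTT
  TTTTT.
  TTTFTT
  TT..FT
  TF...F
  TTF.F.
Step 3: 7 trees catch fire, 6 burn out
  TTTTTT
  TTTFT.
  TTF.FT
  TF...F
  F.....
  TF....
Step 4: 7 trees catch fire, 7 burn out
  TTTFTT
  TTF.F.
  TF...F
  F.....
  ......
  F.....

TTTFTT
TTF.F.
TF...F
F.....
......
F.....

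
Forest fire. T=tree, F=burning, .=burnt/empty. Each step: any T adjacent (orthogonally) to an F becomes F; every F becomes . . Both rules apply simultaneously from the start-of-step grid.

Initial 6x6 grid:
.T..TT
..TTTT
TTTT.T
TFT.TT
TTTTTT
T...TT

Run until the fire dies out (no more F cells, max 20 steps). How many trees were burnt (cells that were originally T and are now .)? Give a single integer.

Answer: 24

Derivation:
Step 1: +4 fires, +1 burnt (F count now 4)
Step 2: +4 fires, +4 burnt (F count now 4)
Step 3: +4 fires, +4 burnt (F count now 4)
Step 4: +2 fires, +4 burnt (F count now 2)
Step 5: +4 fires, +2 burnt (F count now 4)
Step 6: +4 fires, +4 burnt (F count now 4)
Step 7: +2 fires, +4 burnt (F count now 2)
Step 8: +0 fires, +2 burnt (F count now 0)
Fire out after step 8
Initially T: 25, now '.': 35
Total burnt (originally-T cells now '.'): 24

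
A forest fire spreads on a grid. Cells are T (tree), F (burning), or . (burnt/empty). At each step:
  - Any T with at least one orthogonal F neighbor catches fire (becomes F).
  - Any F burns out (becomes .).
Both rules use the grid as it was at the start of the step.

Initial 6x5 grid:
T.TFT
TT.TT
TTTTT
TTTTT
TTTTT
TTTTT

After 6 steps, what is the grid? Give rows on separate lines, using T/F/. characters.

Step 1: 3 trees catch fire, 1 burn out
  T.F.F
  TT.FT
  TTTTT
  TTTTT
  TTTTT
  TTTTT
Step 2: 2 trees catch fire, 3 burn out
  T....
  TT..F
  TTTFT
  TTTTT
  TTTTT
  TTTTT
Step 3: 3 trees catch fire, 2 burn out
  T....
  TT...
  TTF.F
  TTTFT
  TTTTT
  TTTTT
Step 4: 4 trees catch fire, 3 burn out
  T....
  TT...
  TF...
  TTF.F
  TTTFT
  TTTTT
Step 5: 6 trees catch fire, 4 burn out
  T....
  TF...
  F....
  TF...
  TTF.F
  TTTFT
Step 6: 5 trees catch fire, 6 burn out
  T....
  F....
  .....
  F....
  TF...
  TTF.F

T....
F....
.....
F....
TF...
TTF.F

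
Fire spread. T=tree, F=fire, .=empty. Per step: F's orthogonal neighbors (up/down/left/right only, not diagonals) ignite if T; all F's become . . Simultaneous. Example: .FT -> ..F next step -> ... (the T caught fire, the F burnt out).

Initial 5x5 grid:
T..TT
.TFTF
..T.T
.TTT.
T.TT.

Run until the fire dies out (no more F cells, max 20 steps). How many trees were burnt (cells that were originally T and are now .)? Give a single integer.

Step 1: +5 fires, +2 burnt (F count now 5)
Step 2: +2 fires, +5 burnt (F count now 2)
Step 3: +3 fires, +2 burnt (F count now 3)
Step 4: +1 fires, +3 burnt (F count now 1)
Step 5: +0 fires, +1 burnt (F count now 0)
Fire out after step 5
Initially T: 13, now '.': 23
Total burnt (originally-T cells now '.'): 11

Answer: 11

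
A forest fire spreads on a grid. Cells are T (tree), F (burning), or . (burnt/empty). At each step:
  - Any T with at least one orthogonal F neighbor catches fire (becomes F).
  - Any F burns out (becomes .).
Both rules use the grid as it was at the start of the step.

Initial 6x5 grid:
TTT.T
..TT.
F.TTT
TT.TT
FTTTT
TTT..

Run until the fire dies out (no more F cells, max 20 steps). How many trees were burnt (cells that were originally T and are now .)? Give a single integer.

Answer: 19

Derivation:
Step 1: +3 fires, +2 burnt (F count now 3)
Step 2: +3 fires, +3 burnt (F count now 3)
Step 3: +2 fires, +3 burnt (F count now 2)
Step 4: +2 fires, +2 burnt (F count now 2)
Step 5: +2 fires, +2 burnt (F count now 2)
Step 6: +3 fires, +2 burnt (F count now 3)
Step 7: +1 fires, +3 burnt (F count now 1)
Step 8: +1 fires, +1 burnt (F count now 1)
Step 9: +1 fires, +1 burnt (F count now 1)
Step 10: +1 fires, +1 burnt (F count now 1)
Step 11: +0 fires, +1 burnt (F count now 0)
Fire out after step 11
Initially T: 20, now '.': 29
Total burnt (originally-T cells now '.'): 19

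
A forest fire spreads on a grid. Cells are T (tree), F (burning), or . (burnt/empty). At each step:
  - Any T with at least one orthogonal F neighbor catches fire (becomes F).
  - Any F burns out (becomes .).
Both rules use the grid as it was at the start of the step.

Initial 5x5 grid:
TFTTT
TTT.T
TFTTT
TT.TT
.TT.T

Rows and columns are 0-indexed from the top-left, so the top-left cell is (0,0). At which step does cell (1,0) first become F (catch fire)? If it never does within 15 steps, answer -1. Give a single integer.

Step 1: cell (1,0)='T' (+6 fires, +2 burnt)
Step 2: cell (1,0)='F' (+6 fires, +6 burnt)
  -> target ignites at step 2
Step 3: cell (1,0)='.' (+4 fires, +6 burnt)
Step 4: cell (1,0)='.' (+2 fires, +4 burnt)
Step 5: cell (1,0)='.' (+1 fires, +2 burnt)
Step 6: cell (1,0)='.' (+0 fires, +1 burnt)
  fire out at step 6

2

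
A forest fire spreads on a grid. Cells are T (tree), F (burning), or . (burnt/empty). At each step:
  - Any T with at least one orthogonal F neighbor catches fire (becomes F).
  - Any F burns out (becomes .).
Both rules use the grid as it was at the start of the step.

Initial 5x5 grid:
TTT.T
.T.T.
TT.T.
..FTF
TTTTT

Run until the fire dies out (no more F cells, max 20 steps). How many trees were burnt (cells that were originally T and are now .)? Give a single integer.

Answer: 8

Derivation:
Step 1: +3 fires, +2 burnt (F count now 3)
Step 2: +3 fires, +3 burnt (F count now 3)
Step 3: +2 fires, +3 burnt (F count now 2)
Step 4: +0 fires, +2 burnt (F count now 0)
Fire out after step 4
Initially T: 15, now '.': 18
Total burnt (originally-T cells now '.'): 8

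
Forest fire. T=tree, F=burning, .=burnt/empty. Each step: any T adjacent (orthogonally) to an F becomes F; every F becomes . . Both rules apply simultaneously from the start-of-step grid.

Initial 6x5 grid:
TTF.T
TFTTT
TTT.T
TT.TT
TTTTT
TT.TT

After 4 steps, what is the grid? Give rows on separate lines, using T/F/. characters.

Step 1: 4 trees catch fire, 2 burn out
  TF..T
  F.FTT
  TFT.T
  TT.TT
  TTTTT
  TT.TT
Step 2: 5 trees catch fire, 4 burn out
  F...T
  ...FT
  F.F.T
  TF.TT
  TTTTT
  TT.TT
Step 3: 3 trees catch fire, 5 burn out
  ....T
  ....F
  ....T
  F..TT
  TFTTT
  TT.TT
Step 4: 5 trees catch fire, 3 burn out
  ....F
  .....
  ....F
  ...TT
  F.FTT
  TF.TT

....F
.....
....F
...TT
F.FTT
TF.TT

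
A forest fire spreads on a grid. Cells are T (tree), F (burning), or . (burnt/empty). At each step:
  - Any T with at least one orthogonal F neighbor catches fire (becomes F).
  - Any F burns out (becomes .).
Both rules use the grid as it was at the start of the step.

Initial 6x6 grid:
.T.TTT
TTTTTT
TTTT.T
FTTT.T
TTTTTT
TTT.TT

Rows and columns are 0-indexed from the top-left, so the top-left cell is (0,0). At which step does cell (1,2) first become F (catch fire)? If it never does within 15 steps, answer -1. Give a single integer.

Step 1: cell (1,2)='T' (+3 fires, +1 burnt)
Step 2: cell (1,2)='T' (+5 fires, +3 burnt)
Step 3: cell (1,2)='T' (+5 fires, +5 burnt)
Step 4: cell (1,2)='F' (+5 fires, +5 burnt)
  -> target ignites at step 4
Step 5: cell (1,2)='.' (+2 fires, +5 burnt)
Step 6: cell (1,2)='.' (+4 fires, +2 burnt)
Step 7: cell (1,2)='.' (+4 fires, +4 burnt)
Step 8: cell (1,2)='.' (+2 fires, +4 burnt)
Step 9: cell (1,2)='.' (+0 fires, +2 burnt)
  fire out at step 9

4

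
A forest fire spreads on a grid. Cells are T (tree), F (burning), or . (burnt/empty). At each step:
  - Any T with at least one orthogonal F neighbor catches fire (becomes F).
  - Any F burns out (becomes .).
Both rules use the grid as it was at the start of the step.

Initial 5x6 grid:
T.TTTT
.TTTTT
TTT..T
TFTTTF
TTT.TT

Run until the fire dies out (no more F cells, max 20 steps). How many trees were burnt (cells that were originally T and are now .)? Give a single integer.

Answer: 22

Derivation:
Step 1: +7 fires, +2 burnt (F count now 7)
Step 2: +8 fires, +7 burnt (F count now 8)
Step 3: +3 fires, +8 burnt (F count now 3)
Step 4: +3 fires, +3 burnt (F count now 3)
Step 5: +1 fires, +3 burnt (F count now 1)
Step 6: +0 fires, +1 burnt (F count now 0)
Fire out after step 6
Initially T: 23, now '.': 29
Total burnt (originally-T cells now '.'): 22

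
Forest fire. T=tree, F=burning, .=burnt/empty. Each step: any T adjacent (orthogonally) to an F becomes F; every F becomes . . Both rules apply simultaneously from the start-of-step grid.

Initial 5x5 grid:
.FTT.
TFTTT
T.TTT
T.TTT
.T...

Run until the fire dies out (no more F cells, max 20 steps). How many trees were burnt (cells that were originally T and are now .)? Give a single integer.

Answer: 14

Derivation:
Step 1: +3 fires, +2 burnt (F count now 3)
Step 2: +4 fires, +3 burnt (F count now 4)
Step 3: +4 fires, +4 burnt (F count now 4)
Step 4: +2 fires, +4 burnt (F count now 2)
Step 5: +1 fires, +2 burnt (F count now 1)
Step 6: +0 fires, +1 burnt (F count now 0)
Fire out after step 6
Initially T: 15, now '.': 24
Total burnt (originally-T cells now '.'): 14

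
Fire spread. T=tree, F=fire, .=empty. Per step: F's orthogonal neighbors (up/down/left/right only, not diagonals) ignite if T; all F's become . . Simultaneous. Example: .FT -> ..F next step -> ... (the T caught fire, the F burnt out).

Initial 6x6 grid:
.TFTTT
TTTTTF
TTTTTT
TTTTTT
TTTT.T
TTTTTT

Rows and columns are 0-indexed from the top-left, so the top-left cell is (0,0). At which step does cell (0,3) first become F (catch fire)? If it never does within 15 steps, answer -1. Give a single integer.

Step 1: cell (0,3)='F' (+6 fires, +2 burnt)
  -> target ignites at step 1
Step 2: cell (0,3)='.' (+6 fires, +6 burnt)
Step 3: cell (0,3)='.' (+6 fires, +6 burnt)
Step 4: cell (0,3)='.' (+5 fires, +6 burnt)
Step 5: cell (0,3)='.' (+5 fires, +5 burnt)
Step 6: cell (0,3)='.' (+3 fires, +5 burnt)
Step 7: cell (0,3)='.' (+1 fires, +3 burnt)
Step 8: cell (0,3)='.' (+0 fires, +1 burnt)
  fire out at step 8

1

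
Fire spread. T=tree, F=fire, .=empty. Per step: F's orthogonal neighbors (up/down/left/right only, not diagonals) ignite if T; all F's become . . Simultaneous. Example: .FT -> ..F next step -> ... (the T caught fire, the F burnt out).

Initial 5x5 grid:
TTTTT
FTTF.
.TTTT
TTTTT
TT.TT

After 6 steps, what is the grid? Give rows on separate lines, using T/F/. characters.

Step 1: 5 trees catch fire, 2 burn out
  FTTFT
  .FF..
  .TTFT
  TTTTT
  TT.TT
Step 2: 7 trees catch fire, 5 burn out
  .FF.F
  .....
  .FF.F
  TTTFT
  TT.TT
Step 3: 4 trees catch fire, 7 burn out
  .....
  .....
  .....
  TFF.F
  TT.FT
Step 4: 3 trees catch fire, 4 burn out
  .....
  .....
  .....
  F....
  TF..F
Step 5: 1 trees catch fire, 3 burn out
  .....
  .....
  .....
  .....
  F....
Step 6: 0 trees catch fire, 1 burn out
  .....
  .....
  .....
  .....
  .....

.....
.....
.....
.....
.....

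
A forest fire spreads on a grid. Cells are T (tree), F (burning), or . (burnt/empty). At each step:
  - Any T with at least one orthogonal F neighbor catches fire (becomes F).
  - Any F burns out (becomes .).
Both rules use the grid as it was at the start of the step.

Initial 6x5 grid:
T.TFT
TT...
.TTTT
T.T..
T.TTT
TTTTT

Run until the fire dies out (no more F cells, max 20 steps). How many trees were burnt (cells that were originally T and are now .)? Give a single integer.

Answer: 2

Derivation:
Step 1: +2 fires, +1 burnt (F count now 2)
Step 2: +0 fires, +2 burnt (F count now 0)
Fire out after step 2
Initially T: 20, now '.': 12
Total burnt (originally-T cells now '.'): 2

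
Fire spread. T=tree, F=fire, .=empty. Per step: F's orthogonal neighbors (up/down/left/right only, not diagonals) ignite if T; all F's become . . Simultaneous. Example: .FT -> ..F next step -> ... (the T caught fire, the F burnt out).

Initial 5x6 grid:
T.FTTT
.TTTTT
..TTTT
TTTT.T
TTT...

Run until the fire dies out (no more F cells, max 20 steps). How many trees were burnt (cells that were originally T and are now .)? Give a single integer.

Step 1: +2 fires, +1 burnt (F count now 2)
Step 2: +4 fires, +2 burnt (F count now 4)
Step 3: +4 fires, +4 burnt (F count now 4)
Step 4: +5 fires, +4 burnt (F count now 5)
Step 5: +3 fires, +5 burnt (F count now 3)
Step 6: +2 fires, +3 burnt (F count now 2)
Step 7: +0 fires, +2 burnt (F count now 0)
Fire out after step 7
Initially T: 21, now '.': 29
Total burnt (originally-T cells now '.'): 20

Answer: 20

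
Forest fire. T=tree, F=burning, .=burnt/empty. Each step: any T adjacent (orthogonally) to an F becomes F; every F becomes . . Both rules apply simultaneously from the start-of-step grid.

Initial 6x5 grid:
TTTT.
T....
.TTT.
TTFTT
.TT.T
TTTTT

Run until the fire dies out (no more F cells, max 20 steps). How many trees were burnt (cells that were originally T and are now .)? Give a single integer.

Answer: 15

Derivation:
Step 1: +4 fires, +1 burnt (F count now 4)
Step 2: +6 fires, +4 burnt (F count now 6)
Step 3: +3 fires, +6 burnt (F count now 3)
Step 4: +2 fires, +3 burnt (F count now 2)
Step 5: +0 fires, +2 burnt (F count now 0)
Fire out after step 5
Initially T: 20, now '.': 25
Total burnt (originally-T cells now '.'): 15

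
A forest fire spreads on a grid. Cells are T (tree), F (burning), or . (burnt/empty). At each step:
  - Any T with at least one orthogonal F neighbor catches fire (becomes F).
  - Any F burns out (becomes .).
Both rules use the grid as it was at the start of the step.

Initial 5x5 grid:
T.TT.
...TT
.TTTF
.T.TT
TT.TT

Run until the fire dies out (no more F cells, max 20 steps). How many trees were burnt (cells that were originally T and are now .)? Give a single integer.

Answer: 14

Derivation:
Step 1: +3 fires, +1 burnt (F count now 3)
Step 2: +4 fires, +3 burnt (F count now 4)
Step 3: +3 fires, +4 burnt (F count now 3)
Step 4: +2 fires, +3 burnt (F count now 2)
Step 5: +1 fires, +2 burnt (F count now 1)
Step 6: +1 fires, +1 burnt (F count now 1)
Step 7: +0 fires, +1 burnt (F count now 0)
Fire out after step 7
Initially T: 15, now '.': 24
Total burnt (originally-T cells now '.'): 14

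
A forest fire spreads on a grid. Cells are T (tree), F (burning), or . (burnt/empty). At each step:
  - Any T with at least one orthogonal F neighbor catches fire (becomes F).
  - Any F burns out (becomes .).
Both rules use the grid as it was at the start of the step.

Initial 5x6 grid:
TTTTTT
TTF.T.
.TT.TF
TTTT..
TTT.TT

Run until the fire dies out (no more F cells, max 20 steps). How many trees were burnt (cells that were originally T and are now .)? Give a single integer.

Answer: 19

Derivation:
Step 1: +4 fires, +2 burnt (F count now 4)
Step 2: +6 fires, +4 burnt (F count now 6)
Step 3: +5 fires, +6 burnt (F count now 5)
Step 4: +3 fires, +5 burnt (F count now 3)
Step 5: +1 fires, +3 burnt (F count now 1)
Step 6: +0 fires, +1 burnt (F count now 0)
Fire out after step 6
Initially T: 21, now '.': 28
Total burnt (originally-T cells now '.'): 19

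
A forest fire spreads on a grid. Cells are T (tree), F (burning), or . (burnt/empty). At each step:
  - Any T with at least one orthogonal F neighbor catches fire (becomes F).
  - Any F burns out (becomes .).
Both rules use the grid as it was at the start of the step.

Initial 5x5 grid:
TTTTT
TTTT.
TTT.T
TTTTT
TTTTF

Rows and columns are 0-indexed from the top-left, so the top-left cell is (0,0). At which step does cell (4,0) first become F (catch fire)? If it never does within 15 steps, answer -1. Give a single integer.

Step 1: cell (4,0)='T' (+2 fires, +1 burnt)
Step 2: cell (4,0)='T' (+3 fires, +2 burnt)
Step 3: cell (4,0)='T' (+2 fires, +3 burnt)
Step 4: cell (4,0)='F' (+3 fires, +2 burnt)
  -> target ignites at step 4
Step 5: cell (4,0)='.' (+3 fires, +3 burnt)
Step 6: cell (4,0)='.' (+4 fires, +3 burnt)
Step 7: cell (4,0)='.' (+3 fires, +4 burnt)
Step 8: cell (4,0)='.' (+2 fires, +3 burnt)
Step 9: cell (4,0)='.' (+0 fires, +2 burnt)
  fire out at step 9

4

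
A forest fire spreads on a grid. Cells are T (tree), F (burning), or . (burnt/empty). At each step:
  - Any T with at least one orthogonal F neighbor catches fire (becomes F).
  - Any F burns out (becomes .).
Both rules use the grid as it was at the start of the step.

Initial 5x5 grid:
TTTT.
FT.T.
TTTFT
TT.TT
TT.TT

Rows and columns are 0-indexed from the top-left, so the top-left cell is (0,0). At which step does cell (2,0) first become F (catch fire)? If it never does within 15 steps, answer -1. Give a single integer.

Step 1: cell (2,0)='F' (+7 fires, +2 burnt)
  -> target ignites at step 1
Step 2: cell (2,0)='.' (+6 fires, +7 burnt)
Step 3: cell (2,0)='.' (+4 fires, +6 burnt)
Step 4: cell (2,0)='.' (+1 fires, +4 burnt)
Step 5: cell (2,0)='.' (+0 fires, +1 burnt)
  fire out at step 5

1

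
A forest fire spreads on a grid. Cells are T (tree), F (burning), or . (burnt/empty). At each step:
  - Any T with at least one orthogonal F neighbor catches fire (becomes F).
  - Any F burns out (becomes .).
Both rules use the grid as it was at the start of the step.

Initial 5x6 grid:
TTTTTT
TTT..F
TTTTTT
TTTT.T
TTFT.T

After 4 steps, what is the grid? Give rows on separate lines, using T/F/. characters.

Step 1: 5 trees catch fire, 2 burn out
  TTTTTF
  TTT...
  TTTTTF
  TTFT.T
  TF.F.T
Step 2: 7 trees catch fire, 5 burn out
  TTTTF.
  TTT...
  TTFTF.
  TF.F.F
  F....T
Step 3: 6 trees catch fire, 7 burn out
  TTTF..
  TTF...
  TF.F..
  F.....
  .....F
Step 4: 3 trees catch fire, 6 burn out
  TTF...
  TF....
  F.....
  ......
  ......

TTF...
TF....
F.....
......
......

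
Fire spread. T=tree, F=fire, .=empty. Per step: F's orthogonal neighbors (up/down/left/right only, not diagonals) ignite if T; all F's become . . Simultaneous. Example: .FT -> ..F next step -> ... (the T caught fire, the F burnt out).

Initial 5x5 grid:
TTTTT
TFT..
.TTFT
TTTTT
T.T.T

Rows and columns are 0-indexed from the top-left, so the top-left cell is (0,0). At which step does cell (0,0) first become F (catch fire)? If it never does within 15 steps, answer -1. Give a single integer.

Step 1: cell (0,0)='T' (+7 fires, +2 burnt)
Step 2: cell (0,0)='F' (+5 fires, +7 burnt)
  -> target ignites at step 2
Step 3: cell (0,0)='.' (+4 fires, +5 burnt)
Step 4: cell (0,0)='.' (+2 fires, +4 burnt)
Step 5: cell (0,0)='.' (+0 fires, +2 burnt)
  fire out at step 5

2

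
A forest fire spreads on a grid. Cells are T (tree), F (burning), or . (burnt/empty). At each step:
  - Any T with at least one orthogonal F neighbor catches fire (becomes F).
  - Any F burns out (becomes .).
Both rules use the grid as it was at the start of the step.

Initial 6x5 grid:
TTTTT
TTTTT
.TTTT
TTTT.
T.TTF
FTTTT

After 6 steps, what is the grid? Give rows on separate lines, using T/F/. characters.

Step 1: 4 trees catch fire, 2 burn out
  TTTTT
  TTTTT
  .TTTT
  TTTT.
  F.TF.
  .FTTF
Step 2: 5 trees catch fire, 4 burn out
  TTTTT
  TTTTT
  .TTTT
  FTTF.
  ..F..
  ..FF.
Step 3: 3 trees catch fire, 5 burn out
  TTTTT
  TTTTT
  .TTFT
  .FF..
  .....
  .....
Step 4: 4 trees catch fire, 3 burn out
  TTTTT
  TTTFT
  .FF.F
  .....
  .....
  .....
Step 5: 4 trees catch fire, 4 burn out
  TTTFT
  TFF.F
  .....
  .....
  .....
  .....
Step 6: 4 trees catch fire, 4 burn out
  TFF.F
  F....
  .....
  .....
  .....
  .....

TFF.F
F....
.....
.....
.....
.....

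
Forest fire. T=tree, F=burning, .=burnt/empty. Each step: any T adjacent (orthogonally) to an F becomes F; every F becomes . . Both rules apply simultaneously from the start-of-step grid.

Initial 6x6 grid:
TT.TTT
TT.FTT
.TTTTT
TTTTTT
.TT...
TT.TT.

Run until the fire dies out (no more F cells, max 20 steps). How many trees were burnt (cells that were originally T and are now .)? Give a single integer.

Answer: 24

Derivation:
Step 1: +3 fires, +1 burnt (F count now 3)
Step 2: +5 fires, +3 burnt (F count now 5)
Step 3: +5 fires, +5 burnt (F count now 5)
Step 4: +4 fires, +5 burnt (F count now 4)
Step 5: +4 fires, +4 burnt (F count now 4)
Step 6: +2 fires, +4 burnt (F count now 2)
Step 7: +1 fires, +2 burnt (F count now 1)
Step 8: +0 fires, +1 burnt (F count now 0)
Fire out after step 8
Initially T: 26, now '.': 34
Total burnt (originally-T cells now '.'): 24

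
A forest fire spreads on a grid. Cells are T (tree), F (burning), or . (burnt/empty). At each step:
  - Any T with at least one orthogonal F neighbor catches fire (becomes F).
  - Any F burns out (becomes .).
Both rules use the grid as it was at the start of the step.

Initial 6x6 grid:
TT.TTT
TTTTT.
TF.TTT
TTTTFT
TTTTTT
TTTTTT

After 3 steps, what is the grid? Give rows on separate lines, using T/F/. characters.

Step 1: 7 trees catch fire, 2 burn out
  TT.TTT
  TFTTT.
  F..TFT
  TFTF.F
  TTTTFT
  TTTTTT
Step 2: 12 trees catch fire, 7 burn out
  TF.TTT
  F.FTF.
  ...F.F
  F.F...
  TFTF.F
  TTTTFT
Step 3: 8 trees catch fire, 12 burn out
  F..TFT
  ...F..
  ......
  ......
  F.F...
  TFTF.F

F..TFT
...F..
......
......
F.F...
TFTF.F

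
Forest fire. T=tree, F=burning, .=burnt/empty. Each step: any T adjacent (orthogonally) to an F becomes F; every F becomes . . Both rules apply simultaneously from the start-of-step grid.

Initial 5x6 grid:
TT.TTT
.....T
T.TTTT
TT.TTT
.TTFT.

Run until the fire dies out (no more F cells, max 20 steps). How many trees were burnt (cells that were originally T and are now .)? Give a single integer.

Step 1: +3 fires, +1 burnt (F count now 3)
Step 2: +3 fires, +3 burnt (F count now 3)
Step 3: +4 fires, +3 burnt (F count now 4)
Step 4: +2 fires, +4 burnt (F count now 2)
Step 5: +2 fires, +2 burnt (F count now 2)
Step 6: +1 fires, +2 burnt (F count now 1)
Step 7: +1 fires, +1 burnt (F count now 1)
Step 8: +1 fires, +1 burnt (F count now 1)
Step 9: +0 fires, +1 burnt (F count now 0)
Fire out after step 9
Initially T: 19, now '.': 28
Total burnt (originally-T cells now '.'): 17

Answer: 17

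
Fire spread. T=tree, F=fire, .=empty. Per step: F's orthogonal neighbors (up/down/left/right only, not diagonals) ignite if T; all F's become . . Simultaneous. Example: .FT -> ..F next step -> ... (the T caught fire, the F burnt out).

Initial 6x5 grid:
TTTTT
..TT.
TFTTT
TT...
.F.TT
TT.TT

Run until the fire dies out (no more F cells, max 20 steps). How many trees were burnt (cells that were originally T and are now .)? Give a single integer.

Step 1: +4 fires, +2 burnt (F count now 4)
Step 2: +4 fires, +4 burnt (F count now 4)
Step 3: +3 fires, +4 burnt (F count now 3)
Step 4: +2 fires, +3 burnt (F count now 2)
Step 5: +2 fires, +2 burnt (F count now 2)
Step 6: +0 fires, +2 burnt (F count now 0)
Fire out after step 6
Initially T: 19, now '.': 26
Total burnt (originally-T cells now '.'): 15

Answer: 15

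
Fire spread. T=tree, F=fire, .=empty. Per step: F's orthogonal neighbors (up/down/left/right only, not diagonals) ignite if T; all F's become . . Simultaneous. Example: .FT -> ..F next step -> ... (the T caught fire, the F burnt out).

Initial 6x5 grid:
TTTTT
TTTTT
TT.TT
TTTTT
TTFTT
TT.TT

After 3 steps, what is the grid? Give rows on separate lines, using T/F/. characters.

Step 1: 3 trees catch fire, 1 burn out
  TTTTT
  TTTTT
  TT.TT
  TTFTT
  TF.FT
  TT.TT
Step 2: 6 trees catch fire, 3 burn out
  TTTTT
  TTTTT
  TT.TT
  TF.FT
  F...F
  TF.FT
Step 3: 6 trees catch fire, 6 burn out
  TTTTT
  TTTTT
  TF.FT
  F...F
  .....
  F...F

TTTTT
TTTTT
TF.FT
F...F
.....
F...F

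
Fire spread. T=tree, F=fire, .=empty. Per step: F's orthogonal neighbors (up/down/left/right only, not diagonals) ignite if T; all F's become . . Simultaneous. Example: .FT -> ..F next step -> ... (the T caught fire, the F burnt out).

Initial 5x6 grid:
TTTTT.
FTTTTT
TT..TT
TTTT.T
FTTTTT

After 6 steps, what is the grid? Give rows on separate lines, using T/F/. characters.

Step 1: 5 trees catch fire, 2 burn out
  FTTTT.
  .FTTTT
  FT..TT
  FTTT.T
  .FTTTT
Step 2: 5 trees catch fire, 5 burn out
  .FTTT.
  ..FTTT
  .F..TT
  .FTT.T
  ..FTTT
Step 3: 4 trees catch fire, 5 burn out
  ..FTT.
  ...FTT
  ....TT
  ..FT.T
  ...FTT
Step 4: 4 trees catch fire, 4 burn out
  ...FT.
  ....FT
  ....TT
  ...F.T
  ....FT
Step 5: 4 trees catch fire, 4 burn out
  ....F.
  .....F
  ....FT
  .....T
  .....F
Step 6: 2 trees catch fire, 4 burn out
  ......
  ......
  .....F
  .....F
  ......

......
......
.....F
.....F
......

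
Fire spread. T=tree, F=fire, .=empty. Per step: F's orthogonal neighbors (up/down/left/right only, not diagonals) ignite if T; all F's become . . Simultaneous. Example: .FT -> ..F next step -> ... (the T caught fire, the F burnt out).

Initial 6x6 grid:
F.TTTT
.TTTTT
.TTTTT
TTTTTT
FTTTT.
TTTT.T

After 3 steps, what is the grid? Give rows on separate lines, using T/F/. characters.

Step 1: 3 trees catch fire, 2 burn out
  ..TTTT
  .TTTTT
  .TTTTT
  FTTTTT
  .FTTT.
  FTTT.T
Step 2: 3 trees catch fire, 3 burn out
  ..TTTT
  .TTTTT
  .TTTTT
  .FTTTT
  ..FTT.
  .FTT.T
Step 3: 4 trees catch fire, 3 burn out
  ..TTTT
  .TTTTT
  .FTTTT
  ..FTTT
  ...FT.
  ..FT.T

..TTTT
.TTTTT
.FTTTT
..FTTT
...FT.
..FT.T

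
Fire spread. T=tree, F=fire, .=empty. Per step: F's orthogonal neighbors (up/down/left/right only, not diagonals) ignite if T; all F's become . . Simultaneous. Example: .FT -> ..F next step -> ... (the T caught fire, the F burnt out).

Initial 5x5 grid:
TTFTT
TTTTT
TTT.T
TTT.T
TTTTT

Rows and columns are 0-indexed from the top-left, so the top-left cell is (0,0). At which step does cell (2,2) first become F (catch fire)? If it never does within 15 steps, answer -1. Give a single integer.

Step 1: cell (2,2)='T' (+3 fires, +1 burnt)
Step 2: cell (2,2)='F' (+5 fires, +3 burnt)
  -> target ignites at step 2
Step 3: cell (2,2)='.' (+4 fires, +5 burnt)
Step 4: cell (2,2)='.' (+4 fires, +4 burnt)
Step 5: cell (2,2)='.' (+4 fires, +4 burnt)
Step 6: cell (2,2)='.' (+2 fires, +4 burnt)
Step 7: cell (2,2)='.' (+0 fires, +2 burnt)
  fire out at step 7

2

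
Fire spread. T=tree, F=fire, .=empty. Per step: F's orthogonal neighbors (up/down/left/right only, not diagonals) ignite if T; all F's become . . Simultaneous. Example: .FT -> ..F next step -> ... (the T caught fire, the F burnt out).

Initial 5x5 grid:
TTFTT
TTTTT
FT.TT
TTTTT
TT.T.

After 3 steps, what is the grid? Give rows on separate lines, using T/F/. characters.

Step 1: 6 trees catch fire, 2 burn out
  TF.FT
  FTFTT
  .F.TT
  FTTTT
  TT.T.
Step 2: 6 trees catch fire, 6 burn out
  F...F
  .F.FT
  ...TT
  .FTTT
  FT.T.
Step 3: 4 trees catch fire, 6 burn out
  .....
  ....F
  ...FT
  ..FTT
  .F.T.

.....
....F
...FT
..FTT
.F.T.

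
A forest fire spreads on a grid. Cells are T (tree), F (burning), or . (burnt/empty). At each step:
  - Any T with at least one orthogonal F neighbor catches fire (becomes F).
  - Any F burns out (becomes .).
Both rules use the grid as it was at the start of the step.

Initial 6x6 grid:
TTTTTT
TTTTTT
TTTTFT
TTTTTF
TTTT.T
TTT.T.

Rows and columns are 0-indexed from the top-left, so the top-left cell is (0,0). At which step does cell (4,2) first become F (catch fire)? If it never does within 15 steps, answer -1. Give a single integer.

Step 1: cell (4,2)='T' (+5 fires, +2 burnt)
Step 2: cell (4,2)='T' (+5 fires, +5 burnt)
Step 3: cell (4,2)='T' (+6 fires, +5 burnt)
Step 4: cell (4,2)='F' (+5 fires, +6 burnt)
  -> target ignites at step 4
Step 5: cell (4,2)='.' (+5 fires, +5 burnt)
Step 6: cell (4,2)='.' (+3 fires, +5 burnt)
Step 7: cell (4,2)='.' (+1 fires, +3 burnt)
Step 8: cell (4,2)='.' (+0 fires, +1 burnt)
  fire out at step 8

4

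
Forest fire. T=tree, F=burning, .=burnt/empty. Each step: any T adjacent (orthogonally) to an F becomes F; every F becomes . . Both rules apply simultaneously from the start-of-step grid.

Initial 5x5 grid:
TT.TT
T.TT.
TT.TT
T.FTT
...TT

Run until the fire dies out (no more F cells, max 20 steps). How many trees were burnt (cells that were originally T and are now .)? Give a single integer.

Step 1: +1 fires, +1 burnt (F count now 1)
Step 2: +3 fires, +1 burnt (F count now 3)
Step 3: +3 fires, +3 burnt (F count now 3)
Step 4: +2 fires, +3 burnt (F count now 2)
Step 5: +1 fires, +2 burnt (F count now 1)
Step 6: +0 fires, +1 burnt (F count now 0)
Fire out after step 6
Initially T: 16, now '.': 19
Total burnt (originally-T cells now '.'): 10

Answer: 10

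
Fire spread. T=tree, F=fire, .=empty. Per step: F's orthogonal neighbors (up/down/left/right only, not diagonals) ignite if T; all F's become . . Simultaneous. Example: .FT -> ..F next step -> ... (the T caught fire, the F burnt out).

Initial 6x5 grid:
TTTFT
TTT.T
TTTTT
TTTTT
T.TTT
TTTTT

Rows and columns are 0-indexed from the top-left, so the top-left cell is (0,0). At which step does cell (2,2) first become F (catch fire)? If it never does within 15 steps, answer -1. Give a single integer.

Step 1: cell (2,2)='T' (+2 fires, +1 burnt)
Step 2: cell (2,2)='T' (+3 fires, +2 burnt)
Step 3: cell (2,2)='F' (+4 fires, +3 burnt)
  -> target ignites at step 3
Step 4: cell (2,2)='.' (+5 fires, +4 burnt)
Step 5: cell (2,2)='.' (+5 fires, +5 burnt)
Step 6: cell (2,2)='.' (+4 fires, +5 burnt)
Step 7: cell (2,2)='.' (+3 fires, +4 burnt)
Step 8: cell (2,2)='.' (+1 fires, +3 burnt)
Step 9: cell (2,2)='.' (+0 fires, +1 burnt)
  fire out at step 9

3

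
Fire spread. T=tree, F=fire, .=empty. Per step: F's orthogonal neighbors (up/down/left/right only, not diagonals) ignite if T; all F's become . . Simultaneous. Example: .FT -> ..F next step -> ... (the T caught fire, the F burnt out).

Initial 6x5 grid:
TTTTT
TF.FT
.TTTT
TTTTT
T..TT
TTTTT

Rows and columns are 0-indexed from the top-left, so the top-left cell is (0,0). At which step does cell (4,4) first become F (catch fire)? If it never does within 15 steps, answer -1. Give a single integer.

Step 1: cell (4,4)='T' (+6 fires, +2 burnt)
Step 2: cell (4,4)='T' (+7 fires, +6 burnt)
Step 3: cell (4,4)='T' (+4 fires, +7 burnt)
Step 4: cell (4,4)='F' (+3 fires, +4 burnt)
  -> target ignites at step 4
Step 5: cell (4,4)='.' (+3 fires, +3 burnt)
Step 6: cell (4,4)='.' (+1 fires, +3 burnt)
Step 7: cell (4,4)='.' (+0 fires, +1 burnt)
  fire out at step 7

4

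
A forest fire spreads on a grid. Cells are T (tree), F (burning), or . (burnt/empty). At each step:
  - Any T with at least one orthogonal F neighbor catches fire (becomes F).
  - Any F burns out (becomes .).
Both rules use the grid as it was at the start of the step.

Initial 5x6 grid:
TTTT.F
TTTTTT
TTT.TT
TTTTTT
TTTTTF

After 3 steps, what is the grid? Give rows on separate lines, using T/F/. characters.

Step 1: 3 trees catch fire, 2 burn out
  TTTT..
  TTTTTF
  TTT.TT
  TTTTTF
  TTTTF.
Step 2: 4 trees catch fire, 3 burn out
  TTTT..
  TTTTF.
  TTT.TF
  TTTTF.
  TTTF..
Step 3: 4 trees catch fire, 4 burn out
  TTTT..
  TTTF..
  TTT.F.
  TTTF..
  TTF...

TTTT..
TTTF..
TTT.F.
TTTF..
TTF...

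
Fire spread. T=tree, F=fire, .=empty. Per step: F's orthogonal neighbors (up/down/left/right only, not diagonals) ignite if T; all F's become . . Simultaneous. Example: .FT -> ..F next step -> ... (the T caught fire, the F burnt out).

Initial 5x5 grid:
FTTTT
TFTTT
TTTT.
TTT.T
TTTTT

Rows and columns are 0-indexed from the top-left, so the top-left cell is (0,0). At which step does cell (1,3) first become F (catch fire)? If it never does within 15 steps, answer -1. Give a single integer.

Step 1: cell (1,3)='T' (+4 fires, +2 burnt)
Step 2: cell (1,3)='F' (+5 fires, +4 burnt)
  -> target ignites at step 2
Step 3: cell (1,3)='.' (+6 fires, +5 burnt)
Step 4: cell (1,3)='.' (+3 fires, +6 burnt)
Step 5: cell (1,3)='.' (+1 fires, +3 burnt)
Step 6: cell (1,3)='.' (+1 fires, +1 burnt)
Step 7: cell (1,3)='.' (+1 fires, +1 burnt)
Step 8: cell (1,3)='.' (+0 fires, +1 burnt)
  fire out at step 8

2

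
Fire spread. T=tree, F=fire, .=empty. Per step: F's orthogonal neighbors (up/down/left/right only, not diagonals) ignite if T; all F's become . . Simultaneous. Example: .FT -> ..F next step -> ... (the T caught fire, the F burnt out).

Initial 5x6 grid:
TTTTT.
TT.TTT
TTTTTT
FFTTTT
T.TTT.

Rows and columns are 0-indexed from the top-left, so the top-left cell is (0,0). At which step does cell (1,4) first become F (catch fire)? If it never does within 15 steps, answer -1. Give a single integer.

Step 1: cell (1,4)='T' (+4 fires, +2 burnt)
Step 2: cell (1,4)='T' (+5 fires, +4 burnt)
Step 3: cell (1,4)='T' (+5 fires, +5 burnt)
Step 4: cell (1,4)='T' (+5 fires, +5 burnt)
Step 5: cell (1,4)='F' (+3 fires, +5 burnt)
  -> target ignites at step 5
Step 6: cell (1,4)='.' (+2 fires, +3 burnt)
Step 7: cell (1,4)='.' (+0 fires, +2 burnt)
  fire out at step 7

5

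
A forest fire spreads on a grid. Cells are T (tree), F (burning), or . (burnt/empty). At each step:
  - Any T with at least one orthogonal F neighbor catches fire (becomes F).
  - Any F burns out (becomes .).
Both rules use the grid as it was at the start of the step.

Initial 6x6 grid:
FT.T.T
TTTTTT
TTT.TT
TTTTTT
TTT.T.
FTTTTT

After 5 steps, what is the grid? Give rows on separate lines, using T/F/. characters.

Step 1: 4 trees catch fire, 2 burn out
  .F.T.T
  FTTTTT
  TTT.TT
  TTTTTT
  FTT.T.
  .FTTTT
Step 2: 5 trees catch fire, 4 burn out
  ...T.T
  .FTTTT
  FTT.TT
  FTTTTT
  .FT.T.
  ..FTTT
Step 3: 5 trees catch fire, 5 burn out
  ...T.T
  ..FTTT
  .FT.TT
  .FTTTT
  ..F.T.
  ...FTT
Step 4: 4 trees catch fire, 5 burn out
  ...T.T
  ...FTT
  ..F.TT
  ..FTTT
  ....T.
  ....FT
Step 5: 5 trees catch fire, 4 burn out
  ...F.T
  ....FT
  ....TT
  ...FTT
  ....F.
  .....F

...F.T
....FT
....TT
...FTT
....F.
.....F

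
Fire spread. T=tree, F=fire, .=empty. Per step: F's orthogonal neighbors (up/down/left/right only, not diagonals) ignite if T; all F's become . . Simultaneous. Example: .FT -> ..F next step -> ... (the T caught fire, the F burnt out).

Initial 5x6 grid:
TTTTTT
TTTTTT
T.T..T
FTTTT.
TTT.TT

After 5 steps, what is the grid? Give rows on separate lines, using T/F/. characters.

Step 1: 3 trees catch fire, 1 burn out
  TTTTTT
  TTTTTT
  F.T..T
  .FTTT.
  FTT.TT
Step 2: 3 trees catch fire, 3 burn out
  TTTTTT
  FTTTTT
  ..T..T
  ..FTT.
  .FT.TT
Step 3: 5 trees catch fire, 3 burn out
  FTTTTT
  .FTTTT
  ..F..T
  ...FT.
  ..F.TT
Step 4: 3 trees catch fire, 5 burn out
  .FTTTT
  ..FTTT
  .....T
  ....F.
  ....TT
Step 5: 3 trees catch fire, 3 burn out
  ..FTTT
  ...FTT
  .....T
  ......
  ....FT

..FTTT
...FTT
.....T
......
....FT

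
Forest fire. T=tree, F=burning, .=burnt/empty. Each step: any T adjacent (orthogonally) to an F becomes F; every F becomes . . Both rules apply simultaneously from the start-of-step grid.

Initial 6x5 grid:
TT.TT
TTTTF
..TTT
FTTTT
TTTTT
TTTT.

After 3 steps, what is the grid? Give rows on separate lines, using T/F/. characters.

Step 1: 5 trees catch fire, 2 burn out
  TT.TF
  TTTF.
  ..TTF
  .FTTT
  FTTTT
  TTTT.
Step 2: 7 trees catch fire, 5 burn out
  TT.F.
  TTF..
  ..TF.
  ..FTF
  .FTTT
  FTTT.
Step 3: 6 trees catch fire, 7 burn out
  TT...
  TF...
  ..F..
  ...F.
  ..FTF
  .FTT.

TT...
TF...
..F..
...F.
..FTF
.FTT.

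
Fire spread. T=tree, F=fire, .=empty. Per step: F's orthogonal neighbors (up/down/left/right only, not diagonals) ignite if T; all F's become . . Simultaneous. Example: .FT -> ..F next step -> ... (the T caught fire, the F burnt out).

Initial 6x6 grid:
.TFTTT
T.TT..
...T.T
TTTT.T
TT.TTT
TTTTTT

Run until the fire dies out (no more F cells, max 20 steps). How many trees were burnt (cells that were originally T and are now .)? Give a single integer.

Step 1: +3 fires, +1 burnt (F count now 3)
Step 2: +2 fires, +3 burnt (F count now 2)
Step 3: +2 fires, +2 burnt (F count now 2)
Step 4: +1 fires, +2 burnt (F count now 1)
Step 5: +2 fires, +1 burnt (F count now 2)
Step 6: +3 fires, +2 burnt (F count now 3)
Step 7: +5 fires, +3 burnt (F count now 5)
Step 8: +4 fires, +5 burnt (F count now 4)
Step 9: +2 fires, +4 burnt (F count now 2)
Step 10: +0 fires, +2 burnt (F count now 0)
Fire out after step 10
Initially T: 25, now '.': 35
Total burnt (originally-T cells now '.'): 24

Answer: 24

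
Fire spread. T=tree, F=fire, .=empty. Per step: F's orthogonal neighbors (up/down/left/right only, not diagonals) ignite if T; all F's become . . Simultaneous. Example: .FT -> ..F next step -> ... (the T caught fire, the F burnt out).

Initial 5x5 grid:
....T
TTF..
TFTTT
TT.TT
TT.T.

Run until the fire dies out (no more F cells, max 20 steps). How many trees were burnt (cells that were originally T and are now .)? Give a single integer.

Step 1: +4 fires, +2 burnt (F count now 4)
Step 2: +4 fires, +4 burnt (F count now 4)
Step 3: +3 fires, +4 burnt (F count now 3)
Step 4: +2 fires, +3 burnt (F count now 2)
Step 5: +0 fires, +2 burnt (F count now 0)
Fire out after step 5
Initially T: 14, now '.': 24
Total burnt (originally-T cells now '.'): 13

Answer: 13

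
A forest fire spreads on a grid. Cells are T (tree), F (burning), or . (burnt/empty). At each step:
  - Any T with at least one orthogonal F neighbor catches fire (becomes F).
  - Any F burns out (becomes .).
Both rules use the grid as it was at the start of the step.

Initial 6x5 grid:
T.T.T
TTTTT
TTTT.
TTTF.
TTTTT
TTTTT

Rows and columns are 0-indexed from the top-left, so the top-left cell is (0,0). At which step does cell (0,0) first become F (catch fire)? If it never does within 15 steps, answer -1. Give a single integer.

Step 1: cell (0,0)='T' (+3 fires, +1 burnt)
Step 2: cell (0,0)='T' (+6 fires, +3 burnt)
Step 3: cell (0,0)='T' (+7 fires, +6 burnt)
Step 4: cell (0,0)='T' (+6 fires, +7 burnt)
Step 5: cell (0,0)='T' (+2 fires, +6 burnt)
Step 6: cell (0,0)='F' (+1 fires, +2 burnt)
  -> target ignites at step 6
Step 7: cell (0,0)='.' (+0 fires, +1 burnt)
  fire out at step 7

6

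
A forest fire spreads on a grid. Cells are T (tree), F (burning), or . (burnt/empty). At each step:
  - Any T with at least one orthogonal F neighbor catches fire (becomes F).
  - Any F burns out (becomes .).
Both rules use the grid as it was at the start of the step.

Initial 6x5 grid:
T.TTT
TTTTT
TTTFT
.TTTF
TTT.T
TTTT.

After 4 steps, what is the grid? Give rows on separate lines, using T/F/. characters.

Step 1: 5 trees catch fire, 2 burn out
  T.TTT
  TTTFT
  TTF.F
  .TTF.
  TTT.F
  TTTT.
Step 2: 5 trees catch fire, 5 burn out
  T.TFT
  TTF.F
  TF...
  .TF..
  TTT..
  TTTT.
Step 3: 6 trees catch fire, 5 burn out
  T.F.F
  TF...
  F....
  .F...
  TTF..
  TTTT.
Step 4: 3 trees catch fire, 6 burn out
  T....
  F....
  .....
  .....
  TF...
  TTFT.

T....
F....
.....
.....
TF...
TTFT.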